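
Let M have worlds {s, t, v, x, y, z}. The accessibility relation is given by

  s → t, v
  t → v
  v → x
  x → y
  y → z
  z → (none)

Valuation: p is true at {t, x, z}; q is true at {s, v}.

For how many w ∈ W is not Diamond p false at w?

s: Diamond p is T. ✗
t: Diamond p is F. ✓
v: Diamond p is T. ✗
x: Diamond p is F. ✓
y: Diamond p is T. ✗
z: Diamond p is F. ✓
Satisfying worlds: {t, x, z}.
So not Diamond p fails at the other 3 worlds.

3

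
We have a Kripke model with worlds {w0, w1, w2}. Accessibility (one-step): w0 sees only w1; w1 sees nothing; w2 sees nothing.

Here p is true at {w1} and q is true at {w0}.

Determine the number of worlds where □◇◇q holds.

w0: successors {w1}; ◇◇q there: w1:F. ✗
w1: no successors, so □◇◇q holds vacuously. ✓
w2: no successors, so □◇◇q holds vacuously. ✓
Satisfying worlds: {w1, w2}.

2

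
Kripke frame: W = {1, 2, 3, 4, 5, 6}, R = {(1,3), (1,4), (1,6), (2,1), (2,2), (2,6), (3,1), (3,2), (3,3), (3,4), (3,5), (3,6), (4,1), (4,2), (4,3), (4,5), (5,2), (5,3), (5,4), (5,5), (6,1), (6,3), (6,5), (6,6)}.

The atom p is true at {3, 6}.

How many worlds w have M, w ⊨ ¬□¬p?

1: □¬p is F. ✓
2: □¬p is F. ✓
3: □¬p is F. ✓
4: □¬p is F. ✓
5: □¬p is F. ✓
6: □¬p is F. ✓
Satisfying worlds: {1, 2, 3, 4, 5, 6}.

6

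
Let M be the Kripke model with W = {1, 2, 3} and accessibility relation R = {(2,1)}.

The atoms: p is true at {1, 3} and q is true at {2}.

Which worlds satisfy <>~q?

1: no successors, so <>~q fails. ✗
2: successors {1}; ~q there: 1:T. ✓
3: no successors, so <>~q fails. ✗

{2}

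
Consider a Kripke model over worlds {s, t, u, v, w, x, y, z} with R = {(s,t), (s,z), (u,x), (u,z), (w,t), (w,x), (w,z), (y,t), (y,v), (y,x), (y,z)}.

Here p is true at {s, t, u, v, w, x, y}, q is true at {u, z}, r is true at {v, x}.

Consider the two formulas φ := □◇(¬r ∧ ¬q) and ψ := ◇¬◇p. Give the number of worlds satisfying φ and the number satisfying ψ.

For □◇(¬r ∧ ¬q):
s: successors {t, z}; ◇(¬r ∧ ¬q) there: t:F, z:F. ✗
t: no successors, so □◇(¬r ∧ ¬q) holds vacuously. ✓
u: successors {x, z}; ◇(¬r ∧ ¬q) there: x:F, z:F. ✗
v: no successors, so □◇(¬r ∧ ¬q) holds vacuously. ✓
w: successors {t, x, z}; ◇(¬r ∧ ¬q) there: t:F, x:F, z:F. ✗
x: no successors, so □◇(¬r ∧ ¬q) holds vacuously. ✓
y: successors {t, v, x, z}; ◇(¬r ∧ ¬q) there: t:F, v:F, x:F, z:F. ✗
z: no successors, so □◇(¬r ∧ ¬q) holds vacuously. ✓
— 4 worlds.
For ◇¬◇p:
s: successors {t, z}; ¬◇p there: t:T, z:T. ✓
t: no successors, so ◇¬◇p fails. ✗
u: successors {x, z}; ¬◇p there: x:T, z:T. ✓
v: no successors, so ◇¬◇p fails. ✗
w: successors {t, x, z}; ¬◇p there: t:T, x:T, z:T. ✓
x: no successors, so ◇¬◇p fails. ✗
y: successors {t, v, x, z}; ¬◇p there: t:T, v:T, x:T, z:T. ✓
z: no successors, so ◇¬◇p fails. ✗
— 4 worlds.

4 and 4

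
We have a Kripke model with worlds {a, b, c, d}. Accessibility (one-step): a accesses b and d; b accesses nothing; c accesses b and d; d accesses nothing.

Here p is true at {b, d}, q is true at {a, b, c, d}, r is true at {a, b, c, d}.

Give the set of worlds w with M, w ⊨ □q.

a: successors {b, d}; q there: b:T, d:T. ✓
b: no successors, so □q holds vacuously. ✓
c: successors {b, d}; q there: b:T, d:T. ✓
d: no successors, so □q holds vacuously. ✓

{a, b, c, d}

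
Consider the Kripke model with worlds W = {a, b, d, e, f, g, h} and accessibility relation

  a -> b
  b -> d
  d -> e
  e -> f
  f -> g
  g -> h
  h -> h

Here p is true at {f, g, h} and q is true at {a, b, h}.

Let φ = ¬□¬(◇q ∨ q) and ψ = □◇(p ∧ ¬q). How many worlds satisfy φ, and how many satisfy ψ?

For ¬□¬(◇q ∨ q):
a: □¬(◇q ∨ q) is F. ✓
b: □¬(◇q ∨ q) is T. ✗
d: □¬(◇q ∨ q) is T. ✗
e: □¬(◇q ∨ q) is T. ✗
f: □¬(◇q ∨ q) is F. ✓
g: □¬(◇q ∨ q) is F. ✓
h: □¬(◇q ∨ q) is F. ✓
— 4 worlds.
For □◇(p ∧ ¬q):
a: successors {b}; ◇(p ∧ ¬q) there: b:F. ✗
b: successors {d}; ◇(p ∧ ¬q) there: d:F. ✗
d: successors {e}; ◇(p ∧ ¬q) there: e:T. ✓
e: successors {f}; ◇(p ∧ ¬q) there: f:T. ✓
f: successors {g}; ◇(p ∧ ¬q) there: g:F. ✗
g: successors {h}; ◇(p ∧ ¬q) there: h:F. ✗
h: successors {h}; ◇(p ∧ ¬q) there: h:F. ✗
— 2 worlds.

4 and 2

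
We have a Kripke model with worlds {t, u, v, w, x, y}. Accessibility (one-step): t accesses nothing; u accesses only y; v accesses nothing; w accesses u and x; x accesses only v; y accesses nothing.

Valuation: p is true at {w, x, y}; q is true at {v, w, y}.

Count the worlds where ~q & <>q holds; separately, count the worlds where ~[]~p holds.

2 and 2

For ~q & <>q:
t: ~q is T, <>q is F. ✗
u: ~q is T, <>q is T. ✓
v: ~q is F, <>q is F. ✗
w: ~q is F, <>q is F. ✗
x: ~q is T, <>q is T. ✓
y: ~q is F, <>q is F. ✗
— 2 worlds.
For ~[]~p:
t: []~p is T. ✗
u: []~p is F. ✓
v: []~p is T. ✗
w: []~p is F. ✓
x: []~p is T. ✗
y: []~p is T. ✗
— 2 worlds.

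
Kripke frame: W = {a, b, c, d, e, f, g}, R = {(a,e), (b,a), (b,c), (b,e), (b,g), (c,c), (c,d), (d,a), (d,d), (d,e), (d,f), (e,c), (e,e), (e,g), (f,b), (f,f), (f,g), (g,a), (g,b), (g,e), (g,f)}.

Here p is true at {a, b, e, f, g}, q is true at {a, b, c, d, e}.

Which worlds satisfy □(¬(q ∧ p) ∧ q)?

a: successors {e}; ¬(q ∧ p) ∧ q there: e:F. ✗
b: successors {a, c, e, g}; ¬(q ∧ p) ∧ q there: a:F, c:T, e:F, g:F. ✗
c: successors {c, d}; ¬(q ∧ p) ∧ q there: c:T, d:T. ✓
d: successors {a, d, e, f}; ¬(q ∧ p) ∧ q there: a:F, d:T, e:F, f:F. ✗
e: successors {c, e, g}; ¬(q ∧ p) ∧ q there: c:T, e:F, g:F. ✗
f: successors {b, f, g}; ¬(q ∧ p) ∧ q there: b:F, f:F, g:F. ✗
g: successors {a, b, e, f}; ¬(q ∧ p) ∧ q there: a:F, b:F, e:F, f:F. ✗

{c}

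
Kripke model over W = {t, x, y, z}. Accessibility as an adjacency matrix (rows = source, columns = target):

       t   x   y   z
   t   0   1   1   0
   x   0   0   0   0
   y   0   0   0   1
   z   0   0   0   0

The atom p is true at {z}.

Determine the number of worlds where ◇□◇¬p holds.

2

t: successors {x, y}; □◇¬p there: x:T, y:F. ✓
x: no successors, so ◇□◇¬p fails. ✗
y: successors {z}; □◇¬p there: z:T. ✓
z: no successors, so ◇□◇¬p fails. ✗
Satisfying worlds: {t, y}.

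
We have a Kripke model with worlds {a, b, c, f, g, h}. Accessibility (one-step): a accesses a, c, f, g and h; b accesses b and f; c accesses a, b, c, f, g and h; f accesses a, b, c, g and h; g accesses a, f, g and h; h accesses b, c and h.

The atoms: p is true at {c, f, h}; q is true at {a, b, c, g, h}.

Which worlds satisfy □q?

a: successors {a, c, f, g, h}; q there: a:T, c:T, f:F, g:T, h:T. ✗
b: successors {b, f}; q there: b:T, f:F. ✗
c: successors {a, b, c, f, g, h}; q there: a:T, b:T, c:T, f:F, g:T, h:T. ✗
f: successors {a, b, c, g, h}; q there: a:T, b:T, c:T, g:T, h:T. ✓
g: successors {a, f, g, h}; q there: a:T, f:F, g:T, h:T. ✗
h: successors {b, c, h}; q there: b:T, c:T, h:T. ✓

{f, h}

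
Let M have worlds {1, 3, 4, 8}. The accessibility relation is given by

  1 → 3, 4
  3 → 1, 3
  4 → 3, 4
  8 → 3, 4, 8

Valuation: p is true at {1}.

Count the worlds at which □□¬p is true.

0

1: successors {3, 4}; □¬p there: 3:F, 4:T. ✗
3: successors {1, 3}; □¬p there: 1:T, 3:F. ✗
4: successors {3, 4}; □¬p there: 3:F, 4:T. ✗
8: successors {3, 4, 8}; □¬p there: 3:F, 4:T, 8:T. ✗
Satisfying worlds: ∅.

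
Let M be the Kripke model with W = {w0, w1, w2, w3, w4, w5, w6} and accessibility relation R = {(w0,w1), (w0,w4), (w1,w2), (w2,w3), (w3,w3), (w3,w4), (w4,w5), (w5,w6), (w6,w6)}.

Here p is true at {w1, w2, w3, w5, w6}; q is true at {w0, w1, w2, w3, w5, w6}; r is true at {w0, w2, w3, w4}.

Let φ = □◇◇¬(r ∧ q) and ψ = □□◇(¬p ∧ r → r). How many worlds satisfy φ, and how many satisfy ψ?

6 and 7

For □◇◇¬(r ∧ q):
w0: successors {w1, w4}; ◇◇¬(r ∧ q) there: w1:F, w4:T. ✗
w1: successors {w2}; ◇◇¬(r ∧ q) there: w2:T. ✓
w2: successors {w3}; ◇◇¬(r ∧ q) there: w3:T. ✓
w3: successors {w3, w4}; ◇◇¬(r ∧ q) there: w3:T, w4:T. ✓
w4: successors {w5}; ◇◇¬(r ∧ q) there: w5:T. ✓
w5: successors {w6}; ◇◇¬(r ∧ q) there: w6:T. ✓
w6: successors {w6}; ◇◇¬(r ∧ q) there: w6:T. ✓
— 6 worlds.
For □□◇(¬p ∧ r → r):
w0: successors {w1, w4}; □◇(¬p ∧ r → r) there: w1:T, w4:T. ✓
w1: successors {w2}; □◇(¬p ∧ r → r) there: w2:T. ✓
w2: successors {w3}; □◇(¬p ∧ r → r) there: w3:T. ✓
w3: successors {w3, w4}; □◇(¬p ∧ r → r) there: w3:T, w4:T. ✓
w4: successors {w5}; □◇(¬p ∧ r → r) there: w5:T. ✓
w5: successors {w6}; □◇(¬p ∧ r → r) there: w6:T. ✓
w6: successors {w6}; □◇(¬p ∧ r → r) there: w6:T. ✓
— 7 worlds.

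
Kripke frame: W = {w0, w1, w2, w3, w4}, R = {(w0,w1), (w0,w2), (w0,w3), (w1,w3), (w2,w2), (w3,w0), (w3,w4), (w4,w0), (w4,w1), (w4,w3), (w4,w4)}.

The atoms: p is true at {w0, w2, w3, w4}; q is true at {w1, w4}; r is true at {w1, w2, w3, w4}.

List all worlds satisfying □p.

{w1, w2, w3}

w0: successors {w1, w2, w3}; p there: w1:F, w2:T, w3:T. ✗
w1: successors {w3}; p there: w3:T. ✓
w2: successors {w2}; p there: w2:T. ✓
w3: successors {w0, w4}; p there: w0:T, w4:T. ✓
w4: successors {w0, w1, w3, w4}; p there: w0:T, w1:F, w3:T, w4:T. ✗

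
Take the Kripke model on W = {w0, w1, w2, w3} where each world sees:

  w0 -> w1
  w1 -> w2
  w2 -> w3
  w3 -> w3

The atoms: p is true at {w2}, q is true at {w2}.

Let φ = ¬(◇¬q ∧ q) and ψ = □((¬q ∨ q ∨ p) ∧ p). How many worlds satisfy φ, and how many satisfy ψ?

3 and 1

For ¬(◇¬q ∧ q):
w0: ◇¬q ∧ q is F. ✓
w1: ◇¬q ∧ q is F. ✓
w2: ◇¬q ∧ q is T. ✗
w3: ◇¬q ∧ q is F. ✓
— 3 worlds.
For □((¬q ∨ q ∨ p) ∧ p):
w0: successors {w1}; (¬q ∨ q ∨ p) ∧ p there: w1:F. ✗
w1: successors {w2}; (¬q ∨ q ∨ p) ∧ p there: w2:T. ✓
w2: successors {w3}; (¬q ∨ q ∨ p) ∧ p there: w3:F. ✗
w3: successors {w3}; (¬q ∨ q ∨ p) ∧ p there: w3:F. ✗
— 1 world.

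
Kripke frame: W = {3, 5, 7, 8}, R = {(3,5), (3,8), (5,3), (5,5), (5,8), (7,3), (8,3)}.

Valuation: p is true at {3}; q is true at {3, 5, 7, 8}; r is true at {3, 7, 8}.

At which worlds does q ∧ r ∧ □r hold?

3: q ∧ r is T, □r is F. ✗
5: q ∧ r is F, □r is F. ✗
7: q ∧ r is T, □r is T. ✓
8: q ∧ r is T, □r is T. ✓

{7, 8}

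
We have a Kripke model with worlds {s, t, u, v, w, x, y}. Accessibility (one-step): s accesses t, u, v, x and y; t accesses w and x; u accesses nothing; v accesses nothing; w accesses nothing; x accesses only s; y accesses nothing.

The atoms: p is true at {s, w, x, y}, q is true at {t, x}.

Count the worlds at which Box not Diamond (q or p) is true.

s: successors {t, u, v, x, y}; not Diamond (q or p) there: t:F, u:T, v:T, x:F, y:T. ✗
t: successors {w, x}; not Diamond (q or p) there: w:T, x:F. ✗
u: no successors, so Box not Diamond (q or p) holds vacuously. ✓
v: no successors, so Box not Diamond (q or p) holds vacuously. ✓
w: no successors, so Box not Diamond (q or p) holds vacuously. ✓
x: successors {s}; not Diamond (q or p) there: s:F. ✗
y: no successors, so Box not Diamond (q or p) holds vacuously. ✓
Satisfying worlds: {u, v, w, y}.

4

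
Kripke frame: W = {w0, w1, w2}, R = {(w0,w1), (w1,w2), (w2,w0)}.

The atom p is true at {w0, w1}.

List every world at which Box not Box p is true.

w0: successors {w1}; not Box p there: w1:T. ✓
w1: successors {w2}; not Box p there: w2:F. ✗
w2: successors {w0}; not Box p there: w0:F. ✗

{w0}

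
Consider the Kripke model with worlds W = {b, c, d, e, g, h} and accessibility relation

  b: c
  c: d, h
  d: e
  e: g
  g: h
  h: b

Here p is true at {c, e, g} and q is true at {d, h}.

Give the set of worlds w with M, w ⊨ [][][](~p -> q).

{c, d, g, h}

b: successors {c}; [][](~p -> q) there: c:F. ✗
c: successors {d, h}; [][](~p -> q) there: d:T, h:T. ✓
d: successors {e}; [][](~p -> q) there: e:T. ✓
e: successors {g}; [][](~p -> q) there: g:F. ✗
g: successors {h}; [][](~p -> q) there: h:T. ✓
h: successors {b}; [][](~p -> q) there: b:T. ✓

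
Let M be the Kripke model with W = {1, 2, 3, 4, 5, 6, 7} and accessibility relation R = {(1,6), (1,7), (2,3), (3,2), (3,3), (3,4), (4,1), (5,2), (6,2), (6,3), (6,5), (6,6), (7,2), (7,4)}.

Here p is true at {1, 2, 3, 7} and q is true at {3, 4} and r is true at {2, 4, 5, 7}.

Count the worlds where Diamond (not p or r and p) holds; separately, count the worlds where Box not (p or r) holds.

5 and 0

For Diamond (not p or r and p):
1: successors {6, 7}; not p or r and p there: 6:T, 7:T. ✓
2: successors {3}; not p or r and p there: 3:F. ✗
3: successors {2, 3, 4}; not p or r and p there: 2:T, 3:F, 4:T. ✓
4: successors {1}; not p or r and p there: 1:F. ✗
5: successors {2}; not p or r and p there: 2:T. ✓
6: successors {2, 3, 5, 6}; not p or r and p there: 2:T, 3:F, 5:T, 6:T. ✓
7: successors {2, 4}; not p or r and p there: 2:T, 4:T. ✓
— 5 worlds.
For Box not (p or r):
1: successors {6, 7}; not (p or r) there: 6:T, 7:F. ✗
2: successors {3}; not (p or r) there: 3:F. ✗
3: successors {2, 3, 4}; not (p or r) there: 2:F, 3:F, 4:F. ✗
4: successors {1}; not (p or r) there: 1:F. ✗
5: successors {2}; not (p or r) there: 2:F. ✗
6: successors {2, 3, 5, 6}; not (p or r) there: 2:F, 3:F, 5:F, 6:T. ✗
7: successors {2, 4}; not (p or r) there: 2:F, 4:F. ✗
— 0 worlds.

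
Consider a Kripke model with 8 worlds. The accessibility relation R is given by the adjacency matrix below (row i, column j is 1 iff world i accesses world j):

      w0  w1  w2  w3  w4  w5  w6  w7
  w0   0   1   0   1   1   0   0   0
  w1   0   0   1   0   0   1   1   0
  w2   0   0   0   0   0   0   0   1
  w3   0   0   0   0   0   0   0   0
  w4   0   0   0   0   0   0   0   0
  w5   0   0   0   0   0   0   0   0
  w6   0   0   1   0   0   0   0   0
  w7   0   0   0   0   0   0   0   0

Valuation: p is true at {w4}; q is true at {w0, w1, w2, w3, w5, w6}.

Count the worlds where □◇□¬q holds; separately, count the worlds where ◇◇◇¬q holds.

5 and 2

For □◇□¬q:
w0: successors {w1, w3, w4}; ◇□¬q there: w1:T, w3:F, w4:F. ✗
w1: successors {w2, w5, w6}; ◇□¬q there: w2:T, w5:F, w6:T. ✗
w2: successors {w7}; ◇□¬q there: w7:F. ✗
w3: no successors, so □◇□¬q holds vacuously. ✓
w4: no successors, so □◇□¬q holds vacuously. ✓
w5: no successors, so □◇□¬q holds vacuously. ✓
w6: successors {w2}; ◇□¬q there: w2:T. ✓
w7: no successors, so □◇□¬q holds vacuously. ✓
— 5 worlds.
For ◇◇◇¬q:
w0: successors {w1, w3, w4}; ◇◇¬q there: w1:T, w3:F, w4:F. ✓
w1: successors {w2, w5, w6}; ◇◇¬q there: w2:F, w5:F, w6:T. ✓
w2: successors {w7}; ◇◇¬q there: w7:F. ✗
w3: no successors, so ◇◇◇¬q fails. ✗
w4: no successors, so ◇◇◇¬q fails. ✗
w5: no successors, so ◇◇◇¬q fails. ✗
w6: successors {w2}; ◇◇¬q there: w2:F. ✗
w7: no successors, so ◇◇◇¬q fails. ✗
— 2 worlds.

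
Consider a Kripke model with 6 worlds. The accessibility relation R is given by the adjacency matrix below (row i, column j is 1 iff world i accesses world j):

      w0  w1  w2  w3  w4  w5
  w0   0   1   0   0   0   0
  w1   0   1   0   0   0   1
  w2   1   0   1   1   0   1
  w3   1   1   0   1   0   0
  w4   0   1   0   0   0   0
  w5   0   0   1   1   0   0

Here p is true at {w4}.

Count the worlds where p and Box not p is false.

w0: p is F, Box not p is T. ✗
w1: p is F, Box not p is T. ✗
w2: p is F, Box not p is T. ✗
w3: p is F, Box not p is T. ✗
w4: p is T, Box not p is T. ✓
w5: p is F, Box not p is T. ✗
Satisfying worlds: {w4}.
So p and Box not p fails at the other 5 worlds.

5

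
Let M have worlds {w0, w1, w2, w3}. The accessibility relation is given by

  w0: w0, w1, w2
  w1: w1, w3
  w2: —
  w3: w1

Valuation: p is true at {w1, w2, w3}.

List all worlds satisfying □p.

w0: successors {w0, w1, w2}; p there: w0:F, w1:T, w2:T. ✗
w1: successors {w1, w3}; p there: w1:T, w3:T. ✓
w2: no successors, so □p holds vacuously. ✓
w3: successors {w1}; p there: w1:T. ✓

{w1, w2, w3}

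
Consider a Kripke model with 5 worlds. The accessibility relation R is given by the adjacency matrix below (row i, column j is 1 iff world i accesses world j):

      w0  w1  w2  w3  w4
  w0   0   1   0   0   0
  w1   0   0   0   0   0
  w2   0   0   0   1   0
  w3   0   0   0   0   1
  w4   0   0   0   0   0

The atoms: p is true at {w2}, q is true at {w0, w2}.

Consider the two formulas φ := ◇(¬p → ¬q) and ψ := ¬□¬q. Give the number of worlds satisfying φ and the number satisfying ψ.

3 and 0

For ◇(¬p → ¬q):
w0: successors {w1}; ¬p → ¬q there: w1:T. ✓
w1: no successors, so ◇(¬p → ¬q) fails. ✗
w2: successors {w3}; ¬p → ¬q there: w3:T. ✓
w3: successors {w4}; ¬p → ¬q there: w4:T. ✓
w4: no successors, so ◇(¬p → ¬q) fails. ✗
— 3 worlds.
For ¬□¬q:
w0: □¬q is T. ✗
w1: □¬q is T. ✗
w2: □¬q is T. ✗
w3: □¬q is T. ✗
w4: □¬q is T. ✗
— 0 worlds.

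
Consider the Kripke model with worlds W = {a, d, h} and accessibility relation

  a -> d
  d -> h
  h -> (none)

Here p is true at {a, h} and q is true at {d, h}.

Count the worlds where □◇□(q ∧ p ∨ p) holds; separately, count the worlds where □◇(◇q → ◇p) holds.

2 and 2

For □◇□(q ∧ p ∨ p):
a: successors {d}; ◇□(q ∧ p ∨ p) there: d:T. ✓
d: successors {h}; ◇□(q ∧ p ∨ p) there: h:F. ✗
h: no successors, so □◇□(q ∧ p ∨ p) holds vacuously. ✓
— 2 worlds.
For □◇(◇q → ◇p):
a: successors {d}; ◇(◇q → ◇p) there: d:T. ✓
d: successors {h}; ◇(◇q → ◇p) there: h:F. ✗
h: no successors, so □◇(◇q → ◇p) holds vacuously. ✓
— 2 worlds.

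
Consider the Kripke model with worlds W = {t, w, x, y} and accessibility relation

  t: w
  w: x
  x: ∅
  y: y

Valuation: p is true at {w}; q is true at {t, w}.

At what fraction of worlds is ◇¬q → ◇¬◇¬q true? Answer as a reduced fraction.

t: ◇¬q is F, ◇¬◇¬q is F. ✓
w: ◇¬q is T, ◇¬◇¬q is T. ✓
x: ◇¬q is F, ◇¬◇¬q is F. ✓
y: ◇¬q is T, ◇¬◇¬q is F. ✗
That's 3 of 4 worlds, so 3/4.

3/4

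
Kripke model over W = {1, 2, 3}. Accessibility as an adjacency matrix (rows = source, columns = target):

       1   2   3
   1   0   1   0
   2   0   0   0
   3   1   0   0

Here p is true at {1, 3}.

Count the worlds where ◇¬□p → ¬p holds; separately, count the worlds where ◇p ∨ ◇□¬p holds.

2 and 2

For ◇¬□p → ¬p:
1: ◇¬□p is F, ¬p is F. ✓
2: ◇¬□p is F, ¬p is T. ✓
3: ◇¬□p is T, ¬p is F. ✗
— 2 worlds.
For ◇p ∨ ◇□¬p:
1: ◇p is F, ◇□¬p is T. ✓
2: ◇p is F, ◇□¬p is F. ✗
3: ◇p is T, ◇□¬p is T. ✓
— 2 worlds.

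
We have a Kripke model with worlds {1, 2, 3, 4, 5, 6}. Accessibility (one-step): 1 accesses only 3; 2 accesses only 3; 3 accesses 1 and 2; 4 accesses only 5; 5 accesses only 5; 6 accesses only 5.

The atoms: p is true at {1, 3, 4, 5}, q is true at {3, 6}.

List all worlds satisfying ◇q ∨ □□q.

1: ◇q is T, □□q is F. ✓
2: ◇q is T, □□q is F. ✓
3: ◇q is F, □□q is T. ✓
4: ◇q is F, □□q is F. ✗
5: ◇q is F, □□q is F. ✗
6: ◇q is F, □□q is F. ✗

{1, 2, 3}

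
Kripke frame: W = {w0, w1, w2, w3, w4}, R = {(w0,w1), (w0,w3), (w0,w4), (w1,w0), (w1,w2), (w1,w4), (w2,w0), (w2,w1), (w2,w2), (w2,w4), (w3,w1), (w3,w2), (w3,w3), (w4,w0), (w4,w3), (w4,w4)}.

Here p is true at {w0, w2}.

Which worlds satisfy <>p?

w0: successors {w1, w3, w4}; p there: w1:F, w3:F, w4:F. ✗
w1: successors {w0, w2, w4}; p there: w0:T, w2:T, w4:F. ✓
w2: successors {w0, w1, w2, w4}; p there: w0:T, w1:F, w2:T, w4:F. ✓
w3: successors {w1, w2, w3}; p there: w1:F, w2:T, w3:F. ✓
w4: successors {w0, w3, w4}; p there: w0:T, w3:F, w4:F. ✓

{w1, w2, w3, w4}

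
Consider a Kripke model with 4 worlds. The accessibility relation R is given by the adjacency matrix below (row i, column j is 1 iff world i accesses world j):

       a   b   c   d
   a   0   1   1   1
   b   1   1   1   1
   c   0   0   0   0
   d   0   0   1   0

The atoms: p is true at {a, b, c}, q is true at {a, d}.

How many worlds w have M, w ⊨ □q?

a: successors {b, c, d}; q there: b:F, c:F, d:T. ✗
b: successors {a, b, c, d}; q there: a:T, b:F, c:F, d:T. ✗
c: no successors, so □q holds vacuously. ✓
d: successors {c}; q there: c:F. ✗
Satisfying worlds: {c}.

1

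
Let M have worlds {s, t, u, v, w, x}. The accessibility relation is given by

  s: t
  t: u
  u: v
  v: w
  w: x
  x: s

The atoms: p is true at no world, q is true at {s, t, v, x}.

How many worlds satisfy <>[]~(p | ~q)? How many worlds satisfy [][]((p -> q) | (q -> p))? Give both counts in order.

4 and 6

For <>[]~(p | ~q):
s: successors {t}; []~(p | ~q) there: t:F. ✗
t: successors {u}; []~(p | ~q) there: u:T. ✓
u: successors {v}; []~(p | ~q) there: v:F. ✗
v: successors {w}; []~(p | ~q) there: w:T. ✓
w: successors {x}; []~(p | ~q) there: x:T. ✓
x: successors {s}; []~(p | ~q) there: s:T. ✓
— 4 worlds.
For [][]((p -> q) | (q -> p)):
s: successors {t}; []((p -> q) | (q -> p)) there: t:T. ✓
t: successors {u}; []((p -> q) | (q -> p)) there: u:T. ✓
u: successors {v}; []((p -> q) | (q -> p)) there: v:T. ✓
v: successors {w}; []((p -> q) | (q -> p)) there: w:T. ✓
w: successors {x}; []((p -> q) | (q -> p)) there: x:T. ✓
x: successors {s}; []((p -> q) | (q -> p)) there: s:T. ✓
— 6 worlds.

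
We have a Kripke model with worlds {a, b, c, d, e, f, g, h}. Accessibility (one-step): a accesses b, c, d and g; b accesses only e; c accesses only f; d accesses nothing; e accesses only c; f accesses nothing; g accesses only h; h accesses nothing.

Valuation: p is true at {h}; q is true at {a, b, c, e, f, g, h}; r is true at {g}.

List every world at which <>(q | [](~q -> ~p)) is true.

a: successors {b, c, d, g}; q | [](~q -> ~p) there: b:T, c:T, d:T, g:T. ✓
b: successors {e}; q | [](~q -> ~p) there: e:T. ✓
c: successors {f}; q | [](~q -> ~p) there: f:T. ✓
d: no successors, so <>(q | [](~q -> ~p)) fails. ✗
e: successors {c}; q | [](~q -> ~p) there: c:T. ✓
f: no successors, so <>(q | [](~q -> ~p)) fails. ✗
g: successors {h}; q | [](~q -> ~p) there: h:T. ✓
h: no successors, so <>(q | [](~q -> ~p)) fails. ✗

{a, b, c, e, g}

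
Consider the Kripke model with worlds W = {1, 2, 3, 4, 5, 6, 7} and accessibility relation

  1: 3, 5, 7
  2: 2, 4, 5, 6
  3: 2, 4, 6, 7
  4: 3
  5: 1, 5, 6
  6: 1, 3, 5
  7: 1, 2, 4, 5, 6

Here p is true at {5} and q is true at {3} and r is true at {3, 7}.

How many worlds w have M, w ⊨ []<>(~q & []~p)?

1: successors {3, 5, 7}; <>(~q & []~p) there: 3:T, 5:F, 7:T. ✗
2: successors {2, 4, 5, 6}; <>(~q & []~p) there: 2:T, 4:F, 5:F, 6:F. ✗
3: successors {2, 4, 6, 7}; <>(~q & []~p) there: 2:T, 4:F, 6:F, 7:T. ✗
4: successors {3}; <>(~q & []~p) there: 3:T. ✓
5: successors {1, 5, 6}; <>(~q & []~p) there: 1:F, 5:F, 6:F. ✗
6: successors {1, 3, 5}; <>(~q & []~p) there: 1:F, 3:T, 5:F. ✗
7: successors {1, 2, 4, 5, 6}; <>(~q & []~p) there: 1:F, 2:T, 4:F, 5:F, 6:F. ✗
Satisfying worlds: {4}.

1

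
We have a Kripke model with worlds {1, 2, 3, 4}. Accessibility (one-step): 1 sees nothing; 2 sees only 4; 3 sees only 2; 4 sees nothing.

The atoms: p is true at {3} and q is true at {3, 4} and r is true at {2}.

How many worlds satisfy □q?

1: no successors, so □q holds vacuously. ✓
2: successors {4}; q there: 4:T. ✓
3: successors {2}; q there: 2:F. ✗
4: no successors, so □q holds vacuously. ✓
Satisfying worlds: {1, 2, 4}.

3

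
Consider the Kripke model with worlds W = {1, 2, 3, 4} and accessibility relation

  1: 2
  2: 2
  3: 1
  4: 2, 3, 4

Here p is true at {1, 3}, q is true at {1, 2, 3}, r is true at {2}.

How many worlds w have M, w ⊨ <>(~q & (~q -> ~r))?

1

1: successors {2}; ~q & (~q -> ~r) there: 2:F. ✗
2: successors {2}; ~q & (~q -> ~r) there: 2:F. ✗
3: successors {1}; ~q & (~q -> ~r) there: 1:F. ✗
4: successors {2, 3, 4}; ~q & (~q -> ~r) there: 2:F, 3:F, 4:T. ✓
Satisfying worlds: {4}.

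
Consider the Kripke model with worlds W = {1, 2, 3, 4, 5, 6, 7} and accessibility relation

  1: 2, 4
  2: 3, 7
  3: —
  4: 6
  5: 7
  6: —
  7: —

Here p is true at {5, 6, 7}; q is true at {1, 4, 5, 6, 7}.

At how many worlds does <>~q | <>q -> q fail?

1

1: <>~q | <>q is T, q is T. ✓
2: <>~q | <>q is T, q is F. ✗
3: <>~q | <>q is F, q is F. ✓
4: <>~q | <>q is T, q is T. ✓
5: <>~q | <>q is T, q is T. ✓
6: <>~q | <>q is F, q is T. ✓
7: <>~q | <>q is F, q is T. ✓
Satisfying worlds: {1, 3, 4, 5, 6, 7}.
So <>~q | <>q -> q fails at the other 1 world.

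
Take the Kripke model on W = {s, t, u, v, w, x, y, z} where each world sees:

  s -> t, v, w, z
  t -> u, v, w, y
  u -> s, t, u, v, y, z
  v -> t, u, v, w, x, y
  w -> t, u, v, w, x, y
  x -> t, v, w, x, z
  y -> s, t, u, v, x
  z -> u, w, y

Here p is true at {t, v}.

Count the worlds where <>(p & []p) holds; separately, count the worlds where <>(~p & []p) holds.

0 and 0

For <>(p & []p):
s: successors {t, v, w, z}; p & []p there: t:F, v:F, w:F, z:F. ✗
t: successors {u, v, w, y}; p & []p there: u:F, v:F, w:F, y:F. ✗
u: successors {s, t, u, v, y, z}; p & []p there: s:F, t:F, u:F, v:F, y:F, z:F. ✗
v: successors {t, u, v, w, x, y}; p & []p there: t:F, u:F, v:F, w:F, x:F, y:F. ✗
w: successors {t, u, v, w, x, y}; p & []p there: t:F, u:F, v:F, w:F, x:F, y:F. ✗
x: successors {t, v, w, x, z}; p & []p there: t:F, v:F, w:F, x:F, z:F. ✗
y: successors {s, t, u, v, x}; p & []p there: s:F, t:F, u:F, v:F, x:F. ✗
z: successors {u, w, y}; p & []p there: u:F, w:F, y:F. ✗
— 0 worlds.
For <>(~p & []p):
s: successors {t, v, w, z}; ~p & []p there: t:F, v:F, w:F, z:F. ✗
t: successors {u, v, w, y}; ~p & []p there: u:F, v:F, w:F, y:F. ✗
u: successors {s, t, u, v, y, z}; ~p & []p there: s:F, t:F, u:F, v:F, y:F, z:F. ✗
v: successors {t, u, v, w, x, y}; ~p & []p there: t:F, u:F, v:F, w:F, x:F, y:F. ✗
w: successors {t, u, v, w, x, y}; ~p & []p there: t:F, u:F, v:F, w:F, x:F, y:F. ✗
x: successors {t, v, w, x, z}; ~p & []p there: t:F, v:F, w:F, x:F, z:F. ✗
y: successors {s, t, u, v, x}; ~p & []p there: s:F, t:F, u:F, v:F, x:F. ✗
z: successors {u, w, y}; ~p & []p there: u:F, w:F, y:F. ✗
— 0 worlds.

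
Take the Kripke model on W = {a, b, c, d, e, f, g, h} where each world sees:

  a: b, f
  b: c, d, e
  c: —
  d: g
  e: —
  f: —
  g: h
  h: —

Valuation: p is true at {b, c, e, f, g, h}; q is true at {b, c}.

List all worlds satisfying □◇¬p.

{c, e, f, h}

a: successors {b, f}; ◇¬p there: b:T, f:F. ✗
b: successors {c, d, e}; ◇¬p there: c:F, d:F, e:F. ✗
c: no successors, so □◇¬p holds vacuously. ✓
d: successors {g}; ◇¬p there: g:F. ✗
e: no successors, so □◇¬p holds vacuously. ✓
f: no successors, so □◇¬p holds vacuously. ✓
g: successors {h}; ◇¬p there: h:F. ✗
h: no successors, so □◇¬p holds vacuously. ✓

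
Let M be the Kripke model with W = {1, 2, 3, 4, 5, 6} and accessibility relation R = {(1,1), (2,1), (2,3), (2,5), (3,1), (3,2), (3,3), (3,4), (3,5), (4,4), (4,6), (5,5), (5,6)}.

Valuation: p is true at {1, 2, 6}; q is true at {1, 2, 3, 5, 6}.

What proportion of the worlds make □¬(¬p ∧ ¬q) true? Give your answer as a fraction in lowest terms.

1: successors {1}; ¬(¬p ∧ ¬q) there: 1:T. ✓
2: successors {1, 3, 5}; ¬(¬p ∧ ¬q) there: 1:T, 3:T, 5:T. ✓
3: successors {1, 2, 3, 4, 5}; ¬(¬p ∧ ¬q) there: 1:T, 2:T, 3:T, 4:F, 5:T. ✗
4: successors {4, 6}; ¬(¬p ∧ ¬q) there: 4:F, 6:T. ✗
5: successors {5, 6}; ¬(¬p ∧ ¬q) there: 5:T, 6:T. ✓
6: no successors, so □¬(¬p ∧ ¬q) holds vacuously. ✓
That's 4 of 6 worlds, so 4/6 = 2/3.

2/3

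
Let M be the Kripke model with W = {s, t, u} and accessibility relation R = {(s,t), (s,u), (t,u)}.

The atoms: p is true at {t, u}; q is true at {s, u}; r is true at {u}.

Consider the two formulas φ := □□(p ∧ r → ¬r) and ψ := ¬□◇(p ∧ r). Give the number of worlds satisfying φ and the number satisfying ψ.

For □□(p ∧ r → ¬r):
s: successors {t, u}; □(p ∧ r → ¬r) there: t:F, u:T. ✗
t: successors {u}; □(p ∧ r → ¬r) there: u:T. ✓
u: no successors, so □□(p ∧ r → ¬r) holds vacuously. ✓
— 2 worlds.
For ¬□◇(p ∧ r):
s: □◇(p ∧ r) is F. ✓
t: □◇(p ∧ r) is F. ✓
u: □◇(p ∧ r) is T. ✗
— 2 worlds.

2 and 2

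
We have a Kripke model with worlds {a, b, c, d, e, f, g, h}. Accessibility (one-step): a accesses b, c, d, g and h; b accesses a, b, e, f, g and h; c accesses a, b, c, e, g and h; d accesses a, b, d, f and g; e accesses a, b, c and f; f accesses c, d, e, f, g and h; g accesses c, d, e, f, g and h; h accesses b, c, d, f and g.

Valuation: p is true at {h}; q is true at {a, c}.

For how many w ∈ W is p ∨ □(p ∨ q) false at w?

a: p is F, □(p ∨ q) is F. ✗
b: p is F, □(p ∨ q) is F. ✗
c: p is F, □(p ∨ q) is F. ✗
d: p is F, □(p ∨ q) is F. ✗
e: p is F, □(p ∨ q) is F. ✗
f: p is F, □(p ∨ q) is F. ✗
g: p is F, □(p ∨ q) is F. ✗
h: p is T, □(p ∨ q) is F. ✓
Satisfying worlds: {h}.
So p ∨ □(p ∨ q) fails at the other 7 worlds.

7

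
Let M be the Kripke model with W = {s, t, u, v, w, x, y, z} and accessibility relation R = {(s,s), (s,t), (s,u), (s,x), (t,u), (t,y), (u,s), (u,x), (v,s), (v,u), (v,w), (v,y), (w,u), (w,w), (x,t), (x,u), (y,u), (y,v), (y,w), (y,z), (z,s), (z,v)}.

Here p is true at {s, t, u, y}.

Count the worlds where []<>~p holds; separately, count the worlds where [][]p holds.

5 and 0

For []<>~p:
s: successors {s, t, u, x}; <>~p there: s:T, t:F, u:T, x:F. ✗
t: successors {u, y}; <>~p there: u:T, y:T. ✓
u: successors {s, x}; <>~p there: s:T, x:F. ✗
v: successors {s, u, w, y}; <>~p there: s:T, u:T, w:T, y:T. ✓
w: successors {u, w}; <>~p there: u:T, w:T. ✓
x: successors {t, u}; <>~p there: t:F, u:T. ✗
y: successors {u, v, w, z}; <>~p there: u:T, v:T, w:T, z:T. ✓
z: successors {s, v}; <>~p there: s:T, v:T. ✓
— 5 worlds.
For [][]p:
s: successors {s, t, u, x}; []p there: s:F, t:T, u:F, x:T. ✗
t: successors {u, y}; []p there: u:F, y:F. ✗
u: successors {s, x}; []p there: s:F, x:T. ✗
v: successors {s, u, w, y}; []p there: s:F, u:F, w:F, y:F. ✗
w: successors {u, w}; []p there: u:F, w:F. ✗
x: successors {t, u}; []p there: t:T, u:F. ✗
y: successors {u, v, w, z}; []p there: u:F, v:F, w:F, z:F. ✗
z: successors {s, v}; []p there: s:F, v:F. ✗
— 0 worlds.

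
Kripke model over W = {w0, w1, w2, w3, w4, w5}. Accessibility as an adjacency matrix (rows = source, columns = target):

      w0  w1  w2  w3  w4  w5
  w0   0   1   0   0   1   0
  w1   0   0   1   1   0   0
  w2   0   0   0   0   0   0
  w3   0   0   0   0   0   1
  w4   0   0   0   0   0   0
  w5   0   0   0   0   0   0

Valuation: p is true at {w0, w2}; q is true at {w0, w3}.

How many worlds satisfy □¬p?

w0: successors {w1, w4}; ¬p there: w1:T, w4:T. ✓
w1: successors {w2, w3}; ¬p there: w2:F, w3:T. ✗
w2: no successors, so □¬p holds vacuously. ✓
w3: successors {w5}; ¬p there: w5:T. ✓
w4: no successors, so □¬p holds vacuously. ✓
w5: no successors, so □¬p holds vacuously. ✓
Satisfying worlds: {w0, w2, w3, w4, w5}.

5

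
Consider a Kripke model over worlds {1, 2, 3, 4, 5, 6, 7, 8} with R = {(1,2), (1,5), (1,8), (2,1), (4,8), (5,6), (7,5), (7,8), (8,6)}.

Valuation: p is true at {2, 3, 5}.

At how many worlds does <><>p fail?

7

1: successors {2, 5, 8}; <>p there: 2:F, 5:F, 8:F. ✗
2: successors {1}; <>p there: 1:T. ✓
3: no successors, so <><>p fails. ✗
4: successors {8}; <>p there: 8:F. ✗
5: successors {6}; <>p there: 6:F. ✗
6: no successors, so <><>p fails. ✗
7: successors {5, 8}; <>p there: 5:F, 8:F. ✗
8: successors {6}; <>p there: 6:F. ✗
Satisfying worlds: {2}.
So <><>p fails at the other 7 worlds.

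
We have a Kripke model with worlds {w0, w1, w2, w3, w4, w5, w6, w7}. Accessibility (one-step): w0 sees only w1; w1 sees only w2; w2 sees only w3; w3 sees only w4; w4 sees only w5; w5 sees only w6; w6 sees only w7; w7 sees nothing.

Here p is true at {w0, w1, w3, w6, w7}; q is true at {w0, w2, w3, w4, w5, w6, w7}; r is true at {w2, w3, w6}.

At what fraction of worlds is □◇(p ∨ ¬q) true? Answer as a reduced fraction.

1/2

w0: successors {w1}; ◇(p ∨ ¬q) there: w1:F. ✗
w1: successors {w2}; ◇(p ∨ ¬q) there: w2:T. ✓
w2: successors {w3}; ◇(p ∨ ¬q) there: w3:F. ✗
w3: successors {w4}; ◇(p ∨ ¬q) there: w4:F. ✗
w4: successors {w5}; ◇(p ∨ ¬q) there: w5:T. ✓
w5: successors {w6}; ◇(p ∨ ¬q) there: w6:T. ✓
w6: successors {w7}; ◇(p ∨ ¬q) there: w7:F. ✗
w7: no successors, so □◇(p ∨ ¬q) holds vacuously. ✓
That's 4 of 8 worlds, so 4/8 = 1/2.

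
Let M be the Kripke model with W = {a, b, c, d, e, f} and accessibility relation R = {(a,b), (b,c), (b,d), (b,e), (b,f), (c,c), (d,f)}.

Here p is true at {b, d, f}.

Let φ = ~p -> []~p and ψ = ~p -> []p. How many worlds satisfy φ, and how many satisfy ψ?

5 and 5

For ~p -> []~p:
a: ~p is T, []~p is F. ✗
b: ~p is F, []~p is F. ✓
c: ~p is T, []~p is T. ✓
d: ~p is F, []~p is F. ✓
e: ~p is T, []~p is T. ✓
f: ~p is F, []~p is T. ✓
— 5 worlds.
For ~p -> []p:
a: ~p is T, []p is T. ✓
b: ~p is F, []p is F. ✓
c: ~p is T, []p is F. ✗
d: ~p is F, []p is T. ✓
e: ~p is T, []p is T. ✓
f: ~p is F, []p is T. ✓
— 5 worlds.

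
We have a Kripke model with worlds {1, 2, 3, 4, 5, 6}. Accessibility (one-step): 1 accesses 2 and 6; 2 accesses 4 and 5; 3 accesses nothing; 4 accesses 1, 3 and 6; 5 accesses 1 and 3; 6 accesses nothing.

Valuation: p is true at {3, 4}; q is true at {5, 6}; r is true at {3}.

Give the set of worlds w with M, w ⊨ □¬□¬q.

{3, 6}

1: successors {2, 6}; ¬□¬q there: 2:T, 6:F. ✗
2: successors {4, 5}; ¬□¬q there: 4:T, 5:F. ✗
3: no successors, so □¬□¬q holds vacuously. ✓
4: successors {1, 3, 6}; ¬□¬q there: 1:T, 3:F, 6:F. ✗
5: successors {1, 3}; ¬□¬q there: 1:T, 3:F. ✗
6: no successors, so □¬□¬q holds vacuously. ✓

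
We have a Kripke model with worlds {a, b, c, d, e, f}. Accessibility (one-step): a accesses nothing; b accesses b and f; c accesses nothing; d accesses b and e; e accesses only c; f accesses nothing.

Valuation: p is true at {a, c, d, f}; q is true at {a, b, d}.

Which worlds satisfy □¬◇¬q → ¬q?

a: □¬◇¬q is T, ¬q is F. ✗
b: □¬◇¬q is F, ¬q is F. ✓
c: □¬◇¬q is T, ¬q is T. ✓
d: □¬◇¬q is F, ¬q is F. ✓
e: □¬◇¬q is T, ¬q is T. ✓
f: □¬◇¬q is T, ¬q is T. ✓

{b, c, d, e, f}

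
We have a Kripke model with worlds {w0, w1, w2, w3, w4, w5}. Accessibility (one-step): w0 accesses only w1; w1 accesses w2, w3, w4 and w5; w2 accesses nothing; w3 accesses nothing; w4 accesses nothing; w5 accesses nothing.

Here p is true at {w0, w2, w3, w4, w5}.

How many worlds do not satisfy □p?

1

w0: successors {w1}; p there: w1:F. ✗
w1: successors {w2, w3, w4, w5}; p there: w2:T, w3:T, w4:T, w5:T. ✓
w2: no successors, so □p holds vacuously. ✓
w3: no successors, so □p holds vacuously. ✓
w4: no successors, so □p holds vacuously. ✓
w5: no successors, so □p holds vacuously. ✓
Satisfying worlds: {w1, w2, w3, w4, w5}.
So □p fails at the other 1 world.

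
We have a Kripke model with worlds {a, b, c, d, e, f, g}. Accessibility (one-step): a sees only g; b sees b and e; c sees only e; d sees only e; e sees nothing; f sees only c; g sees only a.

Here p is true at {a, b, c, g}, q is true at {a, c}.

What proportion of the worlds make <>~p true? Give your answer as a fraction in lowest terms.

3/7

a: successors {g}; ~p there: g:F. ✗
b: successors {b, e}; ~p there: b:F, e:T. ✓
c: successors {e}; ~p there: e:T. ✓
d: successors {e}; ~p there: e:T. ✓
e: no successors, so <>~p fails. ✗
f: successors {c}; ~p there: c:F. ✗
g: successors {a}; ~p there: a:F. ✗
That's 3 of 7 worlds, so 3/7.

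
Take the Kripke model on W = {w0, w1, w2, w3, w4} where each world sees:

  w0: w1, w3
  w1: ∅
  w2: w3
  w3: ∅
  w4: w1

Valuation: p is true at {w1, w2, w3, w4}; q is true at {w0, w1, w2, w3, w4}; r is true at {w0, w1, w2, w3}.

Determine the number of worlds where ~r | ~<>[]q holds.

w0: ~r is F, ~<>[]q is F. ✗
w1: ~r is F, ~<>[]q is T. ✓
w2: ~r is F, ~<>[]q is F. ✗
w3: ~r is F, ~<>[]q is T. ✓
w4: ~r is T, ~<>[]q is F. ✓
Satisfying worlds: {w1, w3, w4}.

3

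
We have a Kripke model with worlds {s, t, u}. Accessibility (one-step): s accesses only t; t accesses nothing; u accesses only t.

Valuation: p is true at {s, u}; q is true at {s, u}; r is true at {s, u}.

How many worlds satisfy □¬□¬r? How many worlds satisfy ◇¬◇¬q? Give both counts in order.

For □¬□¬r:
s: successors {t}; ¬□¬r there: t:F. ✗
t: no successors, so □¬□¬r holds vacuously. ✓
u: successors {t}; ¬□¬r there: t:F. ✗
— 1 world.
For ◇¬◇¬q:
s: successors {t}; ¬◇¬q there: t:T. ✓
t: no successors, so ◇¬◇¬q fails. ✗
u: successors {t}; ¬◇¬q there: t:T. ✓
— 2 worlds.

1 and 2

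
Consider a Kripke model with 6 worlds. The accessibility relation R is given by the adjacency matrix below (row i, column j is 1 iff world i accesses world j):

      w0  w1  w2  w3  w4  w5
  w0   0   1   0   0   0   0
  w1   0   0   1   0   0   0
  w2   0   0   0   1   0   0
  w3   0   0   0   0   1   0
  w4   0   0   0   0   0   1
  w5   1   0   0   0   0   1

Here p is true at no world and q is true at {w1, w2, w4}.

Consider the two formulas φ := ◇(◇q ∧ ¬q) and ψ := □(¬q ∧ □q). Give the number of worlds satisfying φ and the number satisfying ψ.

For ◇(◇q ∧ ¬q):
w0: successors {w1}; ◇q ∧ ¬q there: w1:F. ✗
w1: successors {w2}; ◇q ∧ ¬q there: w2:F. ✗
w2: successors {w3}; ◇q ∧ ¬q there: w3:T. ✓
w3: successors {w4}; ◇q ∧ ¬q there: w4:F. ✗
w4: successors {w5}; ◇q ∧ ¬q there: w5:F. ✗
w5: successors {w0, w5}; ◇q ∧ ¬q there: w0:T, w5:F. ✓
— 2 worlds.
For □(¬q ∧ □q):
w0: successors {w1}; ¬q ∧ □q there: w1:F. ✗
w1: successors {w2}; ¬q ∧ □q there: w2:F. ✗
w2: successors {w3}; ¬q ∧ □q there: w3:T. ✓
w3: successors {w4}; ¬q ∧ □q there: w4:F. ✗
w4: successors {w5}; ¬q ∧ □q there: w5:F. ✗
w5: successors {w0, w5}; ¬q ∧ □q there: w0:T, w5:F. ✗
— 1 world.

2 and 1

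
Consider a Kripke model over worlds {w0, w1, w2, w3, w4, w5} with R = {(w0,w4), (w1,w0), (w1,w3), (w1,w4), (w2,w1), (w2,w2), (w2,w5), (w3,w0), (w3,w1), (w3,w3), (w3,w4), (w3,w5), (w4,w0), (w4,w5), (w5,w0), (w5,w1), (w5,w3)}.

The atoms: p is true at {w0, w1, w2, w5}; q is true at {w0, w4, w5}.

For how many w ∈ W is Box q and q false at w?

w0: Box q is T, q is T. ✓
w1: Box q is F, q is F. ✗
w2: Box q is F, q is F. ✗
w3: Box q is F, q is F. ✗
w4: Box q is T, q is T. ✓
w5: Box q is F, q is T. ✗
Satisfying worlds: {w0, w4}.
So Box q and q fails at the other 4 worlds.

4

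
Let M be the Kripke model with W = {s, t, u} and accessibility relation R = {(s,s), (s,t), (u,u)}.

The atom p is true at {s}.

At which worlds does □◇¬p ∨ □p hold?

s: □◇¬p is F, □p is F. ✗
t: □◇¬p is T, □p is T. ✓
u: □◇¬p is T, □p is F. ✓

{t, u}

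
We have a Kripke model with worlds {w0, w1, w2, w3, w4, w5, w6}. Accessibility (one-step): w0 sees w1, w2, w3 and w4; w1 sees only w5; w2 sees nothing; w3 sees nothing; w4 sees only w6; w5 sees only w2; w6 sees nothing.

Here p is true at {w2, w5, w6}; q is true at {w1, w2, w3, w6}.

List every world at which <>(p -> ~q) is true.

w0: successors {w1, w2, w3, w4}; p -> ~q there: w1:T, w2:F, w3:T, w4:T. ✓
w1: successors {w5}; p -> ~q there: w5:T. ✓
w2: no successors, so <>(p -> ~q) fails. ✗
w3: no successors, so <>(p -> ~q) fails. ✗
w4: successors {w6}; p -> ~q there: w6:F. ✗
w5: successors {w2}; p -> ~q there: w2:F. ✗
w6: no successors, so <>(p -> ~q) fails. ✗

{w0, w1}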